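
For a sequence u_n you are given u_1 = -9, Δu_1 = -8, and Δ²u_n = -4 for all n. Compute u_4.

-45

Build the table forward from the leading diagonal:
D2: -4  -4  -4  -4
D1: -8  -12  -16  -20
u: -9  -17  -29  -45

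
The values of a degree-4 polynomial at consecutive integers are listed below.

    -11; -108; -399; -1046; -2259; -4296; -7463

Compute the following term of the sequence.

D1: -97  -291  -647  -1213  -2037  -3167
D2: -194  -356  -566  -824  -1130
D3: -162  -210  -258  -306
D4: -48  -48  -48
Fourth differences constant at -48.
-306 − 48 = -354;  -1130 − 354 = -1484;  -3167 − 1484 = -4651;  -7463 − 4651 = -12114

-12114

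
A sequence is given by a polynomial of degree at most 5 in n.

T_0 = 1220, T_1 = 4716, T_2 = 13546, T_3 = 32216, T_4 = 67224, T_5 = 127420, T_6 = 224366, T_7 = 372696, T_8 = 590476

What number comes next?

First differences: 3496, 8830, 18670, 35008, 60196, 96946, 148330, 217780
Second differences: 5334, 9840, 16338, 25188, 36750, 51384, 69450
Third differences: 4506, 6498, 8850, 11562, 14634, 18066
Fourth differences: 1992, 2352, 2712, 3072, 3432
Fifth differences: 360, 360, 360, 360
Constant fifth difference = 360, so extend:
3432 + 360 = 3792;  18066 + 3792 = 21858;  69450 + 21858 = 91308;  217780 + 91308 = 309088;  590476 + 309088 = 899564

899564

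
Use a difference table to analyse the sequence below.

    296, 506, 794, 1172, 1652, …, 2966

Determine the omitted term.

Using the first 5 terms:
D1: 210, 288, 378, 480
D2: 78, 90, 102
D3: 12, 12
Constant third difference = 12.
Extend forward: 102 + 12 = 114;  480 + 114 = 594;  1652 + 594 = 2246

2246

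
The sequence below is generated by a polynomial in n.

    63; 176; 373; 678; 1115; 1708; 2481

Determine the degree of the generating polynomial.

3

D1: 113, 197, 305, 437, 593, 773
D2: 84, 108, 132, 156, 180
D3: 24, 24, 24, 24
The third differences are constant, so the polynomial has degree 3.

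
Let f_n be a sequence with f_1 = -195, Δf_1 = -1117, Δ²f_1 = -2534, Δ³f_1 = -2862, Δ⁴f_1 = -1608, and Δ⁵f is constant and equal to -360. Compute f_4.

Build the table forward from the leading diagonal:
Fifth differences: -360, -360, -360, -360
Fourth differences: -1608, -1968, -2328, -2688
Third differences: -2862, -4470, -6438, -8766
Second differences: -2534, -5396, -9866, -16304
First differences: -1117, -3651, -9047, -18913
f: -195, -1312, -4963, -14010

-14010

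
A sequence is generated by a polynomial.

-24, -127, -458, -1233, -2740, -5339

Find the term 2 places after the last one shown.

First differences: -103  -331  -775  -1507  -2599
Second differences: -228  -444  -732  -1092
Third differences: -216  -288  -360
Fourth differences: -72  -72
Constant fourth difference = -72, so extend:
-360 − 72 = -432;  -1092 − 432 = -1524;  -2599 − 1524 = -4123;  -5339 − 4123 = -9462
-432 − 72 = -504;  -1524 − 504 = -2028;  -4123 − 2028 = -6151;  -9462 − 6151 = -15613

-15613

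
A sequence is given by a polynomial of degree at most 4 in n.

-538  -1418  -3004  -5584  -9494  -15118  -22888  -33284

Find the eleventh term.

-85748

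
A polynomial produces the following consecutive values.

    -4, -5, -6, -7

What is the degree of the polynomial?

D1: -1, -1, -1
The first differences are constant, so the polynomial has degree 1.

1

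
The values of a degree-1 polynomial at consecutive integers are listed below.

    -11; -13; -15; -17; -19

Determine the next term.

-2, -2, -2, -2
The first differences are constant (-2).
-19 − 2 = -21

-21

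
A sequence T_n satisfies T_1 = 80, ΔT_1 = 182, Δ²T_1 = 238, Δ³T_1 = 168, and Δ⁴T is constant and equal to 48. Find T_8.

13912

Build the table forward from the leading diagonal:
D4: 48, 48, 48, 48, 48, 48, 48, 48
D3: 168, 216, 264, 312, 360, 408, 456, 504
D2: 238, 406, 622, 886, 1198, 1558, 1966, 2422
D1: 182, 420, 826, 1448, 2334, 3532, 5090, 7056
T: 80, 262, 682, 1508, 2956, 5290, 8822, 13912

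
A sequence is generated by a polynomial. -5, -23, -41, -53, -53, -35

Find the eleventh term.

-18 , -18 , -12 , 0 , 18
0 , 6 , 12 , 18
6 , 6 , 6
Third differences constant at 6.
18 + 6 = 24;  18 + 24 = 42;  -35 + 42 = 7
24 + 6 = 30;  42 + 30 = 72;  7 + 72 = 79
30 + 6 = 36;  72 + 36 = 108;  79 + 108 = 187
36 + 6 = 42;  108 + 42 = 150;  187 + 150 = 337
42 + 6 = 48;  150 + 48 = 198;  337 + 198 = 535

535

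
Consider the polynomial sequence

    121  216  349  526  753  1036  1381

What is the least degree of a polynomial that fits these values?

3

Δ: 95, 133, 177, 227, 283, 345
Δ²: 38, 44, 50, 56, 62
Δ³: 6, 6, 6, 6
The third differences are constant, so the polynomial has degree 3.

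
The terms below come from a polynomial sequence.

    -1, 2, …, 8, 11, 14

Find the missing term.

5

Using the last 3 terms:
3  3
Constant first difference = 3.
Extend backward: 8 − 3 = 5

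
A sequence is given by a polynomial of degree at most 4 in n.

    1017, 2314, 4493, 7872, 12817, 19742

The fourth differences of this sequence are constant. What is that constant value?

48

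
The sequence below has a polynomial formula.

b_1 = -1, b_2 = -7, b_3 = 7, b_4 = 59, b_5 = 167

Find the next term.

-6  14  52  108
20  38  56
18  18
Third differences constant at 18.
56 + 18 = 74;  108 + 74 = 182;  167 + 182 = 349

349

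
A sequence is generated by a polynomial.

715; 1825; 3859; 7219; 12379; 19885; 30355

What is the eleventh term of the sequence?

116755

1110 , 2034 , 3360 , 5160 , 7506 , 10470
924 , 1326 , 1800 , 2346 , 2964
402 , 474 , 546 , 618
72 , 72 , 72
The fourth differences are constant (72).
618 + 72 = 690;  2964 + 690 = 3654;  10470 + 3654 = 14124;  30355 + 14124 = 44479
690 + 72 = 762;  3654 + 762 = 4416;  14124 + 4416 = 18540;  44479 + 18540 = 63019
762 + 72 = 834;  4416 + 834 = 5250;  18540 + 5250 = 23790;  63019 + 23790 = 86809
834 + 72 = 906;  5250 + 906 = 6156;  23790 + 6156 = 29946;  86809 + 29946 = 116755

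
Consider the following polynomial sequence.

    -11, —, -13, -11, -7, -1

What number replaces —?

Using the last 4 terms:
D1: 2, 4, 6
D2: 2, 2
Constant second difference = 2.
Extend backward: 2 − 2 = 0;  -13 + 0 = -13

-13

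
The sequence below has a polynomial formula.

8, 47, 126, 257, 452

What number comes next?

723

39, 79, 131, 195
40, 52, 64
12, 12
Constant third difference = 12, so extend:
64 + 12 = 76;  195 + 76 = 271;  452 + 271 = 723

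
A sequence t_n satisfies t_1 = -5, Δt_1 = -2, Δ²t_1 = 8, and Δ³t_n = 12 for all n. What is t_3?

Build the table forward from the leading diagonal:
Third differences: 12, 12, 12
Second differences: 8, 20, 32
First differences: -2, 6, 26
t: -5, -7, -1

-1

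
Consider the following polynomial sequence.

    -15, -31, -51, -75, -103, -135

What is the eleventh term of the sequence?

-355

-16, -20, -24, -28, -32
-4, -4, -4, -4
The second differences are constant (-4).
-32 − 4 = -36;  -135 − 36 = -171
-36 − 4 = -40;  -171 − 40 = -211
-40 − 4 = -44;  -211 − 44 = -255
-44 − 4 = -48;  -255 − 48 = -303
-48 − 4 = -52;  -303 − 52 = -355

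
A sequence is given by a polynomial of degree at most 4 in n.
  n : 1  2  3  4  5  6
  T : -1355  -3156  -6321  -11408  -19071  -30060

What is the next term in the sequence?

-45221

D1: -1801 , -3165 , -5087 , -7663 , -10989
D2: -1364 , -1922 , -2576 , -3326
D3: -558 , -654 , -750
D4: -96 , -96
The fourth differences are constant (-96).
-750 − 96 = -846;  -3326 − 846 = -4172;  -10989 − 4172 = -15161;  -30060 − 15161 = -45221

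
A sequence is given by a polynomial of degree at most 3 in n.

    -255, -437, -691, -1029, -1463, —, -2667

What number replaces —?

Using the first 5 terms:
-182, -254, -338, -434
-72, -84, -96
-12, -12
Constant third difference = -12.
Extend forward: -96 − 12 = -108;  -434 − 108 = -542;  -1463 − 542 = -2005

-2005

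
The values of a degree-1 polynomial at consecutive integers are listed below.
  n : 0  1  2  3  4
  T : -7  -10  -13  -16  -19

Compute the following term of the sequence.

-3, -3, -3, -3
First differences constant at -3.
-19 − 3 = -22

-22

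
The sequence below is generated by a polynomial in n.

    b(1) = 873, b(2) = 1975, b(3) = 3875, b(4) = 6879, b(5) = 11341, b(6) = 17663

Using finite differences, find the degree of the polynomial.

First differences: 1102, 1900, 3004, 4462, 6322
Second differences: 798, 1104, 1458, 1860
Third differences: 306, 354, 402
Fourth differences: 48, 48
The fourth differences are constant, so the polynomial has degree 4.

4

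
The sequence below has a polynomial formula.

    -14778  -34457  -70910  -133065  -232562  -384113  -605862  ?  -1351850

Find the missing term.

-919745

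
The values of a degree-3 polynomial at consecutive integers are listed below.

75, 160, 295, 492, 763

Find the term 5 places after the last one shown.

3648

First differences: 85, 135, 197, 271
Second differences: 50, 62, 74
Third differences: 12, 12
Third differences constant at 12.
74 + 12 = 86;  271 + 86 = 357;  763 + 357 = 1120
86 + 12 = 98;  357 + 98 = 455;  1120 + 455 = 1575
98 + 12 = 110;  455 + 110 = 565;  1575 + 565 = 2140
110 + 12 = 122;  565 + 122 = 687;  2140 + 687 = 2827
122 + 12 = 134;  687 + 134 = 821;  2827 + 821 = 3648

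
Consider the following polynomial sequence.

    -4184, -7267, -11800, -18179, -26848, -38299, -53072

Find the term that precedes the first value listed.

-2203

D1: -3083, -4533, -6379, -8669, -11451, -14773
D2: -1450, -1846, -2290, -2782, -3322
D3: -396, -444, -492, -540
D4: -48, -48, -48
The fourth differences are constant at -48.
Work back: -396 + 48 = -348;  -1450 + 348 = -1102;  -3083 + 1102 = -1981;  -4184 + 1981 = -2203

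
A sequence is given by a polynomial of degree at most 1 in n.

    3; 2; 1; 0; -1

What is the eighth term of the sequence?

-4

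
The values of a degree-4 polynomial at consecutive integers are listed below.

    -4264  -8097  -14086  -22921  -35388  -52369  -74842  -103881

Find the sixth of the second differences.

-6566

D1: -3833, -5989, -8835, -12467, -16981, -22473, -29039
D2: -2156, -2846, -3632, -4514, -5492, -6566
D3: -690, -786, -882, -978, -1074
D4: -96, -96, -96, -96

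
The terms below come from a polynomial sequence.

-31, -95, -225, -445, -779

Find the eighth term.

-2705

First differences: -64 , -130 , -220 , -334
Second differences: -66 , -90 , -114
Third differences: -24 , -24
The third differences are constant (-24).
-114 − 24 = -138;  -334 − 138 = -472;  -779 − 472 = -1251
-138 − 24 = -162;  -472 − 162 = -634;  -1251 − 634 = -1885
-162 − 24 = -186;  -634 − 186 = -820;  -1885 − 820 = -2705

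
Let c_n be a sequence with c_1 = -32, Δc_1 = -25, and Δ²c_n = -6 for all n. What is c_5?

-168

Build the table forward from the leading diagonal:
Δ²: -6, -6, -6, -6, -6
Δ: -25, -31, -37, -43, -49
c: -32, -57, -88, -125, -168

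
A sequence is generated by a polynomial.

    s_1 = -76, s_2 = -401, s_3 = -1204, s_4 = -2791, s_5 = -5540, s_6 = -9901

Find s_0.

-325  -803  -1587  -2749  -4361
-478  -784  -1162  -1612
-306  -378  -450
-72  -72
The fourth differences are constant at -72.
Work back: -306 + 72 = -234;  -478 + 234 = -244;  -325 + 244 = -81;  -76 + 81 = 5

5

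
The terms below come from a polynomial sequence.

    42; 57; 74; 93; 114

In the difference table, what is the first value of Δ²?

2

Δ: 15, 17, 19, 21
Δ²: 2, 2, 2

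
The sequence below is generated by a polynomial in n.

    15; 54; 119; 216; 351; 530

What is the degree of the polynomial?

First differences: 39, 65, 97, 135, 179
Second differences: 26, 32, 38, 44
Third differences: 6, 6, 6
The third differences are constant, so the polynomial has degree 3.

3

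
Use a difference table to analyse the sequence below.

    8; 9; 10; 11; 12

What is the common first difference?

D1: 1, 1, 1, 1

1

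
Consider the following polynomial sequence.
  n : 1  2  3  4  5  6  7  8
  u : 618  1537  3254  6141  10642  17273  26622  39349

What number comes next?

56186

919  1717  2887  4501  6631  9349  12727
798  1170  1614  2130  2718  3378
372  444  516  588  660
72  72  72  72
Constant fourth difference = 72, so extend:
660 + 72 = 732;  3378 + 732 = 4110;  12727 + 4110 = 16837;  39349 + 16837 = 56186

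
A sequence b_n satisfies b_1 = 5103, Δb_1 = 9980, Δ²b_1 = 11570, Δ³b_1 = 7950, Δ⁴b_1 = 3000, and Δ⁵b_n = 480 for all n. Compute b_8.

711263

Build the table forward from the leading diagonal:
Δ⁵: 480, 480, 480, 480, 480, 480, 480, 480
Δ⁴: 3000, 3480, 3960, 4440, 4920, 5400, 5880, 6360
Δ³: 7950, 10950, 14430, 18390, 22830, 27750, 33150, 39030
Δ²: 11570, 19520, 30470, 44900, 63290, 86120, 113870, 147020
Δ: 9980, 21550, 41070, 71540, 116440, 179730, 265850, 379720
b: 5103, 15083, 36633, 77703, 149243, 265683, 445413, 711263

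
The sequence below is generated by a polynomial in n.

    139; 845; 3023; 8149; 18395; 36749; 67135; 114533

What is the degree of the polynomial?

First differences: 706, 2178, 5126, 10246, 18354, 30386, 47398
Second differences: 1472, 2948, 5120, 8108, 12032, 17012
Third differences: 1476, 2172, 2988, 3924, 4980
Fourth differences: 696, 816, 936, 1056
Fifth differences: 120, 120, 120
The fifth differences are constant, so the polynomial has degree 5.

5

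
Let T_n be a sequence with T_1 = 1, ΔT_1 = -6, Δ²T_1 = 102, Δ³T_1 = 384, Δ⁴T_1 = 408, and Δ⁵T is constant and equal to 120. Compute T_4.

673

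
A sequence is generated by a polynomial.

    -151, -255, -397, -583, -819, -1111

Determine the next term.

-1465

D1: -104 , -142 , -186 , -236 , -292
D2: -38 , -44 , -50 , -56
D3: -6 , -6 , -6
Constant third difference = -6, so extend:
-56 − 6 = -62;  -292 − 62 = -354;  -1111 − 354 = -1465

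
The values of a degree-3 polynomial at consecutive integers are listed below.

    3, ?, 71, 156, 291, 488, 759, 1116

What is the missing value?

24

Using the last 6 terms:
Δ: 85, 135, 197, 271, 357
Δ²: 50, 62, 74, 86
Δ³: 12, 12, 12
Constant third difference = 12.
Extend backward: 50 − 12 = 38;  85 − 38 = 47;  71 − 47 = 24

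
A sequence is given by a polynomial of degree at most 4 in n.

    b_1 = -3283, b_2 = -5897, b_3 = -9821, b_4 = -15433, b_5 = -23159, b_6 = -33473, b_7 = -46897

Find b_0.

-1649

D1: -2614  -3924  -5612  -7726  -10314  -13424
D2: -1310  -1688  -2114  -2588  -3110
D3: -378  -426  -474  -522
D4: -48  -48  -48
The fourth differences are constant at -48.
Work back: -378 + 48 = -330;  -1310 + 330 = -980;  -2614 + 980 = -1634;  -3283 + 1634 = -1649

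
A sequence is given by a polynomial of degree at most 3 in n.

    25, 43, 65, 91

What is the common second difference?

Δ: 18, 22, 26
Δ²: 4, 4

4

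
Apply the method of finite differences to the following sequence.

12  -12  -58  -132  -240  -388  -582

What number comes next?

-828

Δ: -24, -46, -74, -108, -148, -194
Δ²: -22, -28, -34, -40, -46
Δ³: -6, -6, -6, -6
Third differences constant at -6.
-46 − 6 = -52;  -194 − 52 = -246;  -582 − 246 = -828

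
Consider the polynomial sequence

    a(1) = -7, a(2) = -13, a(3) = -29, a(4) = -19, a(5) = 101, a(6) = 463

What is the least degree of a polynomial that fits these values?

4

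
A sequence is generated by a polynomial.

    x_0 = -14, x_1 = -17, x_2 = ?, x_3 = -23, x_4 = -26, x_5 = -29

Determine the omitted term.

-20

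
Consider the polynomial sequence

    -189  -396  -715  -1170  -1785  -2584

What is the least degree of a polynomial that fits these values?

3

D1: -207, -319, -455, -615, -799
D2: -112, -136, -160, -184
D3: -24, -24, -24
The third differences are constant, so the polynomial has degree 3.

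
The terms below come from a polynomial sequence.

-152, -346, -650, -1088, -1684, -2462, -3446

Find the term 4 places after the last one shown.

-194  -304  -438  -596  -778  -984
-110  -134  -158  -182  -206
-24  -24  -24  -24
The third differences are constant (-24).
-206 − 24 = -230;  -984 − 230 = -1214;  -3446 − 1214 = -4660
-230 − 24 = -254;  -1214 − 254 = -1468;  -4660 − 1468 = -6128
-254 − 24 = -278;  -1468 − 278 = -1746;  -6128 − 1746 = -7874
-278 − 24 = -302;  -1746 − 302 = -2048;  -7874 − 2048 = -9922

-9922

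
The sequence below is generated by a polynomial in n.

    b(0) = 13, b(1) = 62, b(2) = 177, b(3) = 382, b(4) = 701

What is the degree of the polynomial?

49, 115, 205, 319
66, 90, 114
24, 24
The third differences are constant, so the polynomial has degree 3.

3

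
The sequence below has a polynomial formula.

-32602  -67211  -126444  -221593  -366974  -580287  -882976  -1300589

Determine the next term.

-1863138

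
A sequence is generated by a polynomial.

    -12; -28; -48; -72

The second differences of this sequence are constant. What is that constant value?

-4

First differences: -16, -20, -24
Second differences: -4, -4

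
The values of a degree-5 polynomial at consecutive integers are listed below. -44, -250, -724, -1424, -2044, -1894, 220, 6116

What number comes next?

Δ: -206, -474, -700, -620, 150, 2114, 5896
Δ²: -268, -226, 80, 770, 1964, 3782
Δ³: 42, 306, 690, 1194, 1818
Δ⁴: 264, 384, 504, 624
Δ⁵: 120, 120, 120
Constant fifth difference = 120, so extend:
624 + 120 = 744;  1818 + 744 = 2562;  3782 + 2562 = 6344;  5896 + 6344 = 12240;  6116 + 12240 = 18356

18356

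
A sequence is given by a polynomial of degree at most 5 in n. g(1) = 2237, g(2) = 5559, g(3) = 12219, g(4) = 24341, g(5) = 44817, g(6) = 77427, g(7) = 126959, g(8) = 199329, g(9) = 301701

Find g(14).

Δ: 3322 , 6660 , 12122 , 20476 , 32610 , 49532 , 72370 , 102372
Δ²: 3338 , 5462 , 8354 , 12134 , 16922 , 22838 , 30002
Δ³: 2124 , 2892 , 3780 , 4788 , 5916 , 7164
Δ⁴: 768 , 888 , 1008 , 1128 , 1248
Δ⁵: 120 , 120 , 120 , 120
The fifth differences are constant (120).
1248 + 120 = 1368;  7164 + 1368 = 8532;  30002 + 8532 = 38534;  102372 + 38534 = 140906;  301701 + 140906 = 442607
1368 + 120 = 1488;  8532 + 1488 = 10020;  38534 + 10020 = 48554;  140906 + 48554 = 189460;  442607 + 189460 = 632067
1488 + 120 = 1608;  10020 + 1608 = 11628;  48554 + 11628 = 60182;  189460 + 60182 = 249642;  632067 + 249642 = 881709
1608 + 120 = 1728;  11628 + 1728 = 13356;  60182 + 13356 = 73538;  249642 + 73538 = 323180;  881709 + 323180 = 1204889
1728 + 120 = 1848;  13356 + 1848 = 15204;  73538 + 15204 = 88742;  323180 + 88742 = 411922;  1204889 + 411922 = 1616811

1616811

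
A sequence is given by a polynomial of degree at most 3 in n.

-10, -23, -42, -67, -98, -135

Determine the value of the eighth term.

-227

-13, -19, -25, -31, -37
-6, -6, -6, -6
The second differences are constant (-6).
-37 − 6 = -43;  -135 − 43 = -178
-43 − 6 = -49;  -178 − 49 = -227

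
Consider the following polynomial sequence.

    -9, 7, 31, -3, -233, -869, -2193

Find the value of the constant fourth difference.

D1: 16, 24, -34, -230, -636, -1324
D2: 8, -58, -196, -406, -688
D3: -66, -138, -210, -282
D4: -72, -72, -72

-72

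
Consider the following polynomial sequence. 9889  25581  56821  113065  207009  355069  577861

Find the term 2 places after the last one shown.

1353985

15692 , 31240 , 56244 , 93944 , 148060 , 222792
15548 , 25004 , 37700 , 54116 , 74732
9456 , 12696 , 16416 , 20616
3240 , 3720 , 4200
480 , 480
Fifth differences constant at 480.
4200 + 480 = 4680;  20616 + 4680 = 25296;  74732 + 25296 = 100028;  222792 + 100028 = 322820;  577861 + 322820 = 900681
4680 + 480 = 5160;  25296 + 5160 = 30456;  100028 + 30456 = 130484;  322820 + 130484 = 453304;  900681 + 453304 = 1353985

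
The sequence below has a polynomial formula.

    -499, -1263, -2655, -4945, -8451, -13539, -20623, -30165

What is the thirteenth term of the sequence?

Δ: -764 , -1392 , -2290 , -3506 , -5088 , -7084 , -9542
Δ²: -628 , -898 , -1216 , -1582 , -1996 , -2458
Δ³: -270 , -318 , -366 , -414 , -462
Δ⁴: -48 , -48 , -48 , -48
Constant fourth difference = -48, so extend:
-462 − 48 = -510;  -2458 − 510 = -2968;  -9542 − 2968 = -12510;  -30165 − 12510 = -42675
-510 − 48 = -558;  -2968 − 558 = -3526;  -12510 − 3526 = -16036;  -42675 − 16036 = -58711
-558 − 48 = -606;  -3526 − 606 = -4132;  -16036 − 4132 = -20168;  -58711 − 20168 = -78879
-606 − 48 = -654;  -4132 − 654 = -4786;  -20168 − 4786 = -24954;  -78879 − 24954 = -103833
-654 − 48 = -702;  -4786 − 702 = -5488;  -24954 − 5488 = -30442;  -103833 − 30442 = -134275

-134275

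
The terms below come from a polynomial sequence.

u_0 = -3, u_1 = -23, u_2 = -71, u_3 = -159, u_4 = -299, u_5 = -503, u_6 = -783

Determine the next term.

D1: -20, -48, -88, -140, -204, -280
D2: -28, -40, -52, -64, -76
D3: -12, -12, -12, -12
Constant third difference = -12, so extend:
-76 − 12 = -88;  -280 − 88 = -368;  -783 − 368 = -1151

-1151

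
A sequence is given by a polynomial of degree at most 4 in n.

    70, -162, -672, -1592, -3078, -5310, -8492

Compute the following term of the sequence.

-12852

-232  -510  -920  -1486  -2232  -3182
-278  -410  -566  -746  -950
-132  -156  -180  -204
-24  -24  -24
Fourth differences constant at -24.
-204 − 24 = -228;  -950 − 228 = -1178;  -3182 − 1178 = -4360;  -8492 − 4360 = -12852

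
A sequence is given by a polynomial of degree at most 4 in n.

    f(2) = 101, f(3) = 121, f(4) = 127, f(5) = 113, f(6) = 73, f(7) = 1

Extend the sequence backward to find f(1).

73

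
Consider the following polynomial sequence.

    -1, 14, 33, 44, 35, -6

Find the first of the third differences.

-12

Δ: 15, 19, 11, -9, -41
Δ²: 4, -8, -20, -32
Δ³: -12, -12, -12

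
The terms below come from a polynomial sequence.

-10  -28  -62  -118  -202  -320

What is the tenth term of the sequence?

-1252

Δ: -18, -34, -56, -84, -118
Δ²: -16, -22, -28, -34
Δ³: -6, -6, -6
Third differences constant at -6.
-34 − 6 = -40;  -118 − 40 = -158;  -320 − 158 = -478
-40 − 6 = -46;  -158 − 46 = -204;  -478 − 204 = -682
-46 − 6 = -52;  -204 − 52 = -256;  -682 − 256 = -938
-52 − 6 = -58;  -256 − 58 = -314;  -938 − 314 = -1252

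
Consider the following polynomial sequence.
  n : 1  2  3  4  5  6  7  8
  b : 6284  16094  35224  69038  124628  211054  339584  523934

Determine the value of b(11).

9810, 19130, 33814, 55590, 86426, 128530, 184350
9320, 14684, 21776, 30836, 42104, 55820
5364, 7092, 9060, 11268, 13716
1728, 1968, 2208, 2448
240, 240, 240
Constant fifth difference = 240, so extend:
2448 + 240 = 2688;  13716 + 2688 = 16404;  55820 + 16404 = 72224;  184350 + 72224 = 256574;  523934 + 256574 = 780508
2688 + 240 = 2928;  16404 + 2928 = 19332;  72224 + 19332 = 91556;  256574 + 91556 = 348130;  780508 + 348130 = 1128638
2928 + 240 = 3168;  19332 + 3168 = 22500;  91556 + 22500 = 114056;  348130 + 114056 = 462186;  1128638 + 462186 = 1590824

1590824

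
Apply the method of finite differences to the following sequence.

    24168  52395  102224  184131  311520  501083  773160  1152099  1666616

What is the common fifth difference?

360

D1: 28227, 49829, 81907, 127389, 189563, 272077, 378939, 514517
D2: 21602, 32078, 45482, 62174, 82514, 106862, 135578
D3: 10476, 13404, 16692, 20340, 24348, 28716
D4: 2928, 3288, 3648, 4008, 4368
D5: 360, 360, 360, 360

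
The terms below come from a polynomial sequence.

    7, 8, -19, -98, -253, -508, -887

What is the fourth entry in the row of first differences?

-155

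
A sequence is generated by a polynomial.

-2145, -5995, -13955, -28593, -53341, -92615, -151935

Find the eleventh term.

-745435

-3850  -7960  -14638  -24748  -39274  -59320
-4110  -6678  -10110  -14526  -20046
-2568  -3432  -4416  -5520
-864  -984  -1104
-120  -120
The fifth differences are constant (-120).
-1104 − 120 = -1224;  -5520 − 1224 = -6744;  -20046 − 6744 = -26790;  -59320 − 26790 = -86110;  -151935 − 86110 = -238045
-1224 − 120 = -1344;  -6744 − 1344 = -8088;  -26790 − 8088 = -34878;  -86110 − 34878 = -120988;  -238045 − 120988 = -359033
-1344 − 120 = -1464;  -8088 − 1464 = -9552;  -34878 − 9552 = -44430;  -120988 − 44430 = -165418;  -359033 − 165418 = -524451
-1464 − 120 = -1584;  -9552 − 1584 = -11136;  -44430 − 11136 = -55566;  -165418 − 55566 = -220984;  -524451 − 220984 = -745435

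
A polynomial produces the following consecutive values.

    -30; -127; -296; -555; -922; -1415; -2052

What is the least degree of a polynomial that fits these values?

First differences: -97, -169, -259, -367, -493, -637
Second differences: -72, -90, -108, -126, -144
Third differences: -18, -18, -18, -18
The third differences are constant, so the polynomial has degree 3.

3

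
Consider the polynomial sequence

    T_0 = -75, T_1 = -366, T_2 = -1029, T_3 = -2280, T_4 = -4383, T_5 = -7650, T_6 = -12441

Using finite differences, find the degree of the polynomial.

D1: -291, -663, -1251, -2103, -3267, -4791
D2: -372, -588, -852, -1164, -1524
D3: -216, -264, -312, -360
D4: -48, -48, -48
The fourth differences are constant, so the polynomial has degree 4.

4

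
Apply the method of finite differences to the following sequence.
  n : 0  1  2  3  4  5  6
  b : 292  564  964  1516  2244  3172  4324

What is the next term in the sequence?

5724

272, 400, 552, 728, 928, 1152
128, 152, 176, 200, 224
24, 24, 24, 24
The third differences are constant (24).
224 + 24 = 248;  1152 + 248 = 1400;  4324 + 1400 = 5724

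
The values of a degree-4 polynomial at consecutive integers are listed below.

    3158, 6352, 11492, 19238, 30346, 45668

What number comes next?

3194, 5140, 7746, 11108, 15322
1946, 2606, 3362, 4214
660, 756, 852
96, 96
The fourth differences are constant (96).
852 + 96 = 948;  4214 + 948 = 5162;  15322 + 5162 = 20484;  45668 + 20484 = 66152

66152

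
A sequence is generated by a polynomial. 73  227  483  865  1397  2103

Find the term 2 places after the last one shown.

4133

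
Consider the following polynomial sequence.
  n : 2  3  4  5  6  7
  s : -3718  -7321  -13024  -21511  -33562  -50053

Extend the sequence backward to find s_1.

-3603  -5703  -8487  -12051  -16491
-2100  -2784  -3564  -4440
-684  -780  -876
-96  -96
The fourth differences are constant at -96.
Work back: -684 + 96 = -588;  -2100 + 588 = -1512;  -3603 + 1512 = -2091;  -3718 + 2091 = -1627

-1627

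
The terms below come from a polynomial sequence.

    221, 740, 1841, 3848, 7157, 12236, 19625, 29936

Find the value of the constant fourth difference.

72

Δ: 519, 1101, 2007, 3309, 5079, 7389, 10311
Δ²: 582, 906, 1302, 1770, 2310, 2922
Δ³: 324, 396, 468, 540, 612
Δ⁴: 72, 72, 72, 72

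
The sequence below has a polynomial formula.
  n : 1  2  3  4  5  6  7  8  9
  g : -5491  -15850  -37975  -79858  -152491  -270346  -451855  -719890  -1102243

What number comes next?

-1632106

First differences: -10359, -22125, -41883, -72633, -117855, -181509, -268035, -382353
Second differences: -11766, -19758, -30750, -45222, -63654, -86526, -114318
Third differences: -7992, -10992, -14472, -18432, -22872, -27792
Fourth differences: -3000, -3480, -3960, -4440, -4920
Fifth differences: -480, -480, -480, -480
Fifth differences constant at -480.
-4920 − 480 = -5400;  -27792 − 5400 = -33192;  -114318 − 33192 = -147510;  -382353 − 147510 = -529863;  -1102243 − 529863 = -1632106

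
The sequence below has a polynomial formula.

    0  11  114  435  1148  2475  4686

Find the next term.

8099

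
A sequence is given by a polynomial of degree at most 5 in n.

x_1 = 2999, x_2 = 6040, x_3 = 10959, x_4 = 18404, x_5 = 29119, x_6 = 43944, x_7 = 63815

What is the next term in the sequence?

89764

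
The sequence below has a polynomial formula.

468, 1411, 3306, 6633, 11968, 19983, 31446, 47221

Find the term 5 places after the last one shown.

227736

First differences: 943 , 1895 , 3327 , 5335 , 8015 , 11463 , 15775
Second differences: 952 , 1432 , 2008 , 2680 , 3448 , 4312
Third differences: 480 , 576 , 672 , 768 , 864
Fourth differences: 96 , 96 , 96 , 96
The fourth differences are constant (96).
864 + 96 = 960;  4312 + 960 = 5272;  15775 + 5272 = 21047;  47221 + 21047 = 68268
960 + 96 = 1056;  5272 + 1056 = 6328;  21047 + 6328 = 27375;  68268 + 27375 = 95643
1056 + 96 = 1152;  6328 + 1152 = 7480;  27375 + 7480 = 34855;  95643 + 34855 = 130498
1152 + 96 = 1248;  7480 + 1248 = 8728;  34855 + 8728 = 43583;  130498 + 43583 = 174081
1248 + 96 = 1344;  8728 + 1344 = 10072;  43583 + 10072 = 53655;  174081 + 53655 = 227736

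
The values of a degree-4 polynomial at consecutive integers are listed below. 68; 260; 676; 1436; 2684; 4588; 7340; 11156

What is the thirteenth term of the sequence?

55436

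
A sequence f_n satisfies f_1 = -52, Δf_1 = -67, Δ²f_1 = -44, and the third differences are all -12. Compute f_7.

Build the table forward from the leading diagonal:
Δ³: -12, -12, -12, -12, -12, -12, -12
Δ²: -44, -56, -68, -80, -92, -104, -116
Δ: -67, -111, -167, -235, -315, -407, -511
f: -52, -119, -230, -397, -632, -947, -1354

-1354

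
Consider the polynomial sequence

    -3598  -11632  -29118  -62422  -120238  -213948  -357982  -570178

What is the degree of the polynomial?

First differences: -8034, -17486, -33304, -57816, -93710, -144034, -212196
Second differences: -9452, -15818, -24512, -35894, -50324, -68162
Third differences: -6366, -8694, -11382, -14430, -17838
Fourth differences: -2328, -2688, -3048, -3408
Fifth differences: -360, -360, -360
The fifth differences are constant, so the polynomial has degree 5.

5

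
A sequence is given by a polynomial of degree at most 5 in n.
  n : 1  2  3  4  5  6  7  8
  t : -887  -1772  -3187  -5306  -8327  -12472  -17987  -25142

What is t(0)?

D1: -885  -1415  -2119  -3021  -4145  -5515  -7155
D2: -530  -704  -902  -1124  -1370  -1640
D3: -174  -198  -222  -246  -270
D4: -24  -24  -24  -24
The fourth differences are constant at -24.
Work back: -174 + 24 = -150;  -530 + 150 = -380;  -885 + 380 = -505;  -887 + 505 = -382

-382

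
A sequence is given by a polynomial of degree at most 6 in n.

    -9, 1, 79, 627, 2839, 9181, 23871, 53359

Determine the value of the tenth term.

10, 78, 548, 2212, 6342, 14690, 29488
68, 470, 1664, 4130, 8348, 14798
402, 1194, 2466, 4218, 6450
792, 1272, 1752, 2232
480, 480, 480
Fifth differences constant at 480.
2232 + 480 = 2712;  6450 + 2712 = 9162;  14798 + 9162 = 23960;  29488 + 23960 = 53448;  53359 + 53448 = 106807
2712 + 480 = 3192;  9162 + 3192 = 12354;  23960 + 12354 = 36314;  53448 + 36314 = 89762;  106807 + 89762 = 196569

196569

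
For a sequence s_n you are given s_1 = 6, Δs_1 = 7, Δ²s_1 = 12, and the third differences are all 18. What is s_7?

Build the table forward from the leading diagonal:
D3: 18  18  18  18  18  18  18
D2: 12  30  48  66  84  102  120
D1: 7  19  49  97  163  247  349
s: 6  13  32  81  178  341  588

588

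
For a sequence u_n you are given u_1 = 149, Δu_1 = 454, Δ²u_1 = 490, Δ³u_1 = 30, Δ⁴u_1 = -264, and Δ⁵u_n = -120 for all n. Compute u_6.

6179

Build the table forward from the leading diagonal:
Fifth differences: -120  -120  -120  -120  -120  -120
Fourth differences: -264  -384  -504  -624  -744  -864
Third differences: 30  -234  -618  -1122  -1746  -2490
Second differences: 490  520  286  -332  -1454  -3200
First differences: 454  944  1464  1750  1418  -36
u: 149  603  1547  3011  4761  6179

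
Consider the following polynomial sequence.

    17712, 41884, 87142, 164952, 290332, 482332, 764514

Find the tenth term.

2465532

24172 , 45258 , 77810 , 125380 , 192000 , 282182
21086 , 32552 , 47570 , 66620 , 90182
11466 , 15018 , 19050 , 23562
3552 , 4032 , 4512
480 , 480
The fifth differences are constant (480).
4512 + 480 = 4992;  23562 + 4992 = 28554;  90182 + 28554 = 118736;  282182 + 118736 = 400918;  764514 + 400918 = 1165432
4992 + 480 = 5472;  28554 + 5472 = 34026;  118736 + 34026 = 152762;  400918 + 152762 = 553680;  1165432 + 553680 = 1719112
5472 + 480 = 5952;  34026 + 5952 = 39978;  152762 + 39978 = 192740;  553680 + 192740 = 746420;  1719112 + 746420 = 2465532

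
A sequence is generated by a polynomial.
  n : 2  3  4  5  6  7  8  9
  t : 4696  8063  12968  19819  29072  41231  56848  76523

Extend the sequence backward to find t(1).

2507

D1: 3367, 4905, 6851, 9253, 12159, 15617, 19675
D2: 1538, 1946, 2402, 2906, 3458, 4058
D3: 408, 456, 504, 552, 600
D4: 48, 48, 48, 48
The fourth differences are constant at 48.
Work back: 408 − 48 = 360;  1538 − 360 = 1178;  3367 − 1178 = 2189;  4696 − 2189 = 2507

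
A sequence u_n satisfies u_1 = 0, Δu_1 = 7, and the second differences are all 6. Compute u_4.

Build the table forward from the leading diagonal:
Δ²: 6  6  6  6
Δ: 7  13  19  25
u: 0  7  20  39

39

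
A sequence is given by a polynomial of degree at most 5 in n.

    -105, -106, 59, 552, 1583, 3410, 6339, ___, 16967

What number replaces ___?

10724

Using the first 7 terms:
D1: -1  165  493  1031  1827  2929
D2: 166  328  538  796  1102
D3: 162  210  258  306
D4: 48  48  48
Constant fourth difference = 48.
Extend forward: 306 + 48 = 354;  1102 + 354 = 1456;  2929 + 1456 = 4385;  6339 + 4385 = 10724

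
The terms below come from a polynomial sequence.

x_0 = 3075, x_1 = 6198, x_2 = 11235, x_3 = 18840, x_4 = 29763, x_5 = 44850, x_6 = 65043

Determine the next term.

91380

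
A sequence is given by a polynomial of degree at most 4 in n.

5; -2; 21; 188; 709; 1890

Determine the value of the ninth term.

13893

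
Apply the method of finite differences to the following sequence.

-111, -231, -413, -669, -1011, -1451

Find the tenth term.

-4431

-120  -182  -256  -342  -440
-62  -74  -86  -98
-12  -12  -12
The third differences are constant (-12).
-98 − 12 = -110;  -440 − 110 = -550;  -1451 − 550 = -2001
-110 − 12 = -122;  -550 − 122 = -672;  -2001 − 672 = -2673
-122 − 12 = -134;  -672 − 134 = -806;  -2673 − 806 = -3479
-134 − 12 = -146;  -806 − 146 = -952;  -3479 − 952 = -4431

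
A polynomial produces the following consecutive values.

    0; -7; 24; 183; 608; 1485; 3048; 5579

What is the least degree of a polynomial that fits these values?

4

-7, 31, 159, 425, 877, 1563, 2531
38, 128, 266, 452, 686, 968
90, 138, 186, 234, 282
48, 48, 48, 48
The fourth differences are constant, so the polynomial has degree 4.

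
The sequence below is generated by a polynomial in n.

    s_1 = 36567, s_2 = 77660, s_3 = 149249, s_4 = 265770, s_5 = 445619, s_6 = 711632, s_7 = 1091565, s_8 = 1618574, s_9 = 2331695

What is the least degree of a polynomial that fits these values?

41093, 71589, 116521, 179849, 266013, 379933, 527009, 713121
30496, 44932, 63328, 86164, 113920, 147076, 186112
14436, 18396, 22836, 27756, 33156, 39036
3960, 4440, 4920, 5400, 5880
480, 480, 480, 480
The fifth differences are constant, so the polynomial has degree 5.

5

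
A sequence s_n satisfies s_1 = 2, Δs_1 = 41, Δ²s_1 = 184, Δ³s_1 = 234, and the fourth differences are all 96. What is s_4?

Build the table forward from the leading diagonal:
D4: 96  96  96  96
D3: 234  330  426  522
D2: 184  418  748  1174
D1: 41  225  643  1391
s: 2  43  268  911

911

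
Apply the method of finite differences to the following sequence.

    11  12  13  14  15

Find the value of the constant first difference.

1

D1: 1, 1, 1, 1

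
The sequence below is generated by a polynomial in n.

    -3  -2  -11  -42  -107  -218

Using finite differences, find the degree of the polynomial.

First differences: 1, -9, -31, -65, -111
Second differences: -10, -22, -34, -46
Third differences: -12, -12, -12
The third differences are constant, so the polynomial has degree 3.

3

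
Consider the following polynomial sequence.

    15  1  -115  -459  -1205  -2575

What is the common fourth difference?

D1: -14, -116, -344, -746, -1370
D2: -102, -228, -402, -624
D3: -126, -174, -222
D4: -48, -48

-48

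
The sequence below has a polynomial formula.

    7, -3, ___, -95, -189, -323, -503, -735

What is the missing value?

-35

Using the last 5 terms:
First differences: -94  -134  -180  -232
Second differences: -40  -46  -52
Third differences: -6  -6
Constant third difference = -6.
Extend backward: -40 + 6 = -34;  -94 + 34 = -60;  -95 + 60 = -35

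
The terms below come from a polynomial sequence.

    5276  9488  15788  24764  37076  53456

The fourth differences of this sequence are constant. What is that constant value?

72

D1: 4212, 6300, 8976, 12312, 16380
D2: 2088, 2676, 3336, 4068
D3: 588, 660, 732
D4: 72, 72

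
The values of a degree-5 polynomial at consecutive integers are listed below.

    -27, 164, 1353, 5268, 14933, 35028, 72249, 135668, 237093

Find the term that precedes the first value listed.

Δ: 191  1189  3915  9665  20095  37221  63419  101425
Δ²: 998  2726  5750  10430  17126  26198  38006
Δ³: 1728  3024  4680  6696  9072  11808
Δ⁴: 1296  1656  2016  2376  2736
Δ⁵: 360  360  360  360
The fifth differences are constant at 360.
Work back: 1296 − 360 = 936;  1728 − 936 = 792;  998 − 792 = 206;  191 − 206 = -15;  -27 + 15 = -12

-12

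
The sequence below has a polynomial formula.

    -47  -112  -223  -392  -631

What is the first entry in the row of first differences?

D1: -65, -111, -169, -239
D2: -46, -58, -70
D3: -12, -12

-65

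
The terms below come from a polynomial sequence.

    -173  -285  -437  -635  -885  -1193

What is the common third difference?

-6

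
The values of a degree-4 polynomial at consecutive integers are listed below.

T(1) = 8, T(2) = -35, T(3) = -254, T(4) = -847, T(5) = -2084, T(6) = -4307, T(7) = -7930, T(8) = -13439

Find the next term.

D1: -43  -219  -593  -1237  -2223  -3623  -5509
D2: -176  -374  -644  -986  -1400  -1886
D3: -198  -270  -342  -414  -486
D4: -72  -72  -72  -72
Constant fourth difference = -72, so extend:
-486 − 72 = -558;  -1886 − 558 = -2444;  -5509 − 2444 = -7953;  -13439 − 7953 = -21392

-21392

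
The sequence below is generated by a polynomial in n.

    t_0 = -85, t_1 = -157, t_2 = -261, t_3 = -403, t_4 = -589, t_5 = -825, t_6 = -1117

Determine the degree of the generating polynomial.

3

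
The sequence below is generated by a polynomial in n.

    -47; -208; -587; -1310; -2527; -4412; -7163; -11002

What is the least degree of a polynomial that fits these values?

4

D1: -161, -379, -723, -1217, -1885, -2751, -3839
D2: -218, -344, -494, -668, -866, -1088
D3: -126, -150, -174, -198, -222
D4: -24, -24, -24, -24
The fourth differences are constant, so the polynomial has degree 4.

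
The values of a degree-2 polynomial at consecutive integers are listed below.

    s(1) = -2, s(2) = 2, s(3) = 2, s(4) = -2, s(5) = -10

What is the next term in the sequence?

-22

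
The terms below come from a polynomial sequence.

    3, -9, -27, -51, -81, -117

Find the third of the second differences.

-6

Δ: -12, -18, -24, -30, -36
Δ²: -6, -6, -6, -6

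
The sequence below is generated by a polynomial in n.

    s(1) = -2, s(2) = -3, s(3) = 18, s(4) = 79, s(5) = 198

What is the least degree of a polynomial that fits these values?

Δ: -1, 21, 61, 119
Δ²: 22, 40, 58
Δ³: 18, 18
The third differences are constant, so the polynomial has degree 3.

3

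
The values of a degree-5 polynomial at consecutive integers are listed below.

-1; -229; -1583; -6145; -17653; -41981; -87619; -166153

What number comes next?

-228, -1354, -4562, -11508, -24328, -45638, -78534
-1126, -3208, -6946, -12820, -21310, -32896
-2082, -3738, -5874, -8490, -11586
-1656, -2136, -2616, -3096
-480, -480, -480
Constant fifth difference = -480, so extend:
-3096 − 480 = -3576;  -11586 − 3576 = -15162;  -32896 − 15162 = -48058;  -78534 − 48058 = -126592;  -166153 − 126592 = -292745

-292745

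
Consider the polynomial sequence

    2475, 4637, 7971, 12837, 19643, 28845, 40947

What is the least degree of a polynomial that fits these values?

2162, 3334, 4866, 6806, 9202, 12102
1172, 1532, 1940, 2396, 2900
360, 408, 456, 504
48, 48, 48
The fourth differences are constant, so the polynomial has degree 4.

4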